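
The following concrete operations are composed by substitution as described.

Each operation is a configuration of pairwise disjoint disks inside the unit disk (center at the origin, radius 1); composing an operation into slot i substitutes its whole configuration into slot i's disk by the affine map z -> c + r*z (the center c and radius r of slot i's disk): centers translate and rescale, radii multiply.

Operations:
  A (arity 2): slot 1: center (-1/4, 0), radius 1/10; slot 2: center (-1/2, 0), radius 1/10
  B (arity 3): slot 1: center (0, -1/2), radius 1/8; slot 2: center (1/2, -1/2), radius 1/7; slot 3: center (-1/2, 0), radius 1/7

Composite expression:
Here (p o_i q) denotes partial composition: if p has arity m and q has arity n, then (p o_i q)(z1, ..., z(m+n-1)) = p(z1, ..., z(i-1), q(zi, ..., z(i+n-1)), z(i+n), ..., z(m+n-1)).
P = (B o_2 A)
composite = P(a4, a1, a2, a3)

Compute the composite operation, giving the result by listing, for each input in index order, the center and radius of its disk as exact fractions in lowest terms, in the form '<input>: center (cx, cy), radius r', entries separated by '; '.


a1: center (13/28, -1/2), radius 1/70; a2: center (3/7, -1/2), radius 1/70; a3: center (-1/2, 0), radius 1/7; a4: center (0, -1/2), radius 1/8


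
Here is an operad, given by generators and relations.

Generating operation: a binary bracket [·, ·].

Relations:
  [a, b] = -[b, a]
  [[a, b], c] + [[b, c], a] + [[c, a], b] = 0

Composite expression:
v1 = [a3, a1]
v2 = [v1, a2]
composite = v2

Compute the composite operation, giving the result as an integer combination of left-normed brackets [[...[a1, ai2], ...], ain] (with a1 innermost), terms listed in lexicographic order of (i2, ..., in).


Antisymmetry and Jacobi reduce to a1-anchored left-normed brackets.
Composite bracket: [[a3, a1], a2]
Applying ab - ba throughout gives 4 signed words (2^2 = 4).
The a1-initial words carry the normal form:
  from a1a3a2, sign -1: term -[[a1, a3], a2]

-[[a1, a3], a2]


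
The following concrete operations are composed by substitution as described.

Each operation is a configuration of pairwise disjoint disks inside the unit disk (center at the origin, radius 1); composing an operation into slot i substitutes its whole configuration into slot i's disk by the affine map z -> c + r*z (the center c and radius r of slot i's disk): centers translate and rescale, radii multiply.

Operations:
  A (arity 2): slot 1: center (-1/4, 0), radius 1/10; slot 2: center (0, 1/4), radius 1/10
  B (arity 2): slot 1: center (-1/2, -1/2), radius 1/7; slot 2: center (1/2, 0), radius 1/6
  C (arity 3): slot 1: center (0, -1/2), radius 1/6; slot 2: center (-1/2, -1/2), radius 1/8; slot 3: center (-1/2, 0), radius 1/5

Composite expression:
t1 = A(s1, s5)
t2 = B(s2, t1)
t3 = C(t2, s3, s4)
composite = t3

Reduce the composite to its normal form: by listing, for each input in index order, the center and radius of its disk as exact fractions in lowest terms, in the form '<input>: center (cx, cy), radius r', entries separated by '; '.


s1: center (11/144, -1/2), radius 1/360; s2: center (-1/12, -7/12), radius 1/42; s3: center (-1/2, -1/2), radius 1/8; s4: center (-1/2, 0), radius 1/5; s5: center (1/12, -71/144), radius 1/360


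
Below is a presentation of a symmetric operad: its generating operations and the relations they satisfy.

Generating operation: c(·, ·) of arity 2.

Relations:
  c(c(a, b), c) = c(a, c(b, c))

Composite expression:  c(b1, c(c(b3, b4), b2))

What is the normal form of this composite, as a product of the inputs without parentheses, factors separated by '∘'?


All parenthesizations of c agree; list the b-inputs left to right.
c(b3, b4) unparenthesizes to b3 ∘ b4
c(c(b3, b4), b2) unparenthesizes to b3 ∘ b4 ∘ b2
c(b1, c(c(b3, b4), b2)) unparenthesizes to b1 ∘ b3 ∘ b4 ∘ b2

b1 ∘ b3 ∘ b4 ∘ b2


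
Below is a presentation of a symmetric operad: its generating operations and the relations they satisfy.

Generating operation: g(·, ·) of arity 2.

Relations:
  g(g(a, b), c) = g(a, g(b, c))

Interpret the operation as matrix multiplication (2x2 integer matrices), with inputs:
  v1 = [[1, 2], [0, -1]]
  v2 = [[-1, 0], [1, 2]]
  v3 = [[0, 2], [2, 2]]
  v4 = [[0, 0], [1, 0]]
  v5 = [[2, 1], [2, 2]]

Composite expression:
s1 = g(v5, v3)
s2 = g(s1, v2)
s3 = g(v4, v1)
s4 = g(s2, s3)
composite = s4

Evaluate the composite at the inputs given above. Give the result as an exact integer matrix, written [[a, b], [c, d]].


g(v5, v3) = [[2, 6], [4, 8]]
g(g(v5, v3), v2) = [[4, 12], [4, 16]]
g(v4, v1) = [[0, 0], [1, 2]]
g(g(g(v5, v3), v2), g(v4, v1)) = [[12, 24], [16, 32]]

[[12, 24], [16, 32]]


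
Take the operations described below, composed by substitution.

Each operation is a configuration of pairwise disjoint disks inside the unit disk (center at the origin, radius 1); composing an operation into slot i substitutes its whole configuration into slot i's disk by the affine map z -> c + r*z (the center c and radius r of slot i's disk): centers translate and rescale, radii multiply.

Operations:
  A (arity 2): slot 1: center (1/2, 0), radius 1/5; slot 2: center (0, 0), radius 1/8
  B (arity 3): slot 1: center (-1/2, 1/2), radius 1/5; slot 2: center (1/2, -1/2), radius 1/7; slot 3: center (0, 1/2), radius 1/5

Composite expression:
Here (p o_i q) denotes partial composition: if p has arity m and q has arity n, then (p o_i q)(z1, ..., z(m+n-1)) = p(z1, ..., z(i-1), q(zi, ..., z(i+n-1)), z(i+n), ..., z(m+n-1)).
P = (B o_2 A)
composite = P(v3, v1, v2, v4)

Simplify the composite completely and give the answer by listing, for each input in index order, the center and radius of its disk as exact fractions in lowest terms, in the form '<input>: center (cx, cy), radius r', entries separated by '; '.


Each v-disk chains the slot maps above it in B; radii multiply.
input v3: composing its 1 substitution step yields center (-1/2, 1/2), radius 1/5
input v1: composing its 2 substitution steps yields center (4/7, -1/2), radius 1/35
input v2: composing its 2 substitution steps yields center (1/2, -1/2), radius 1/56
input v4: composing its 1 substitution step yields center (0, 1/2), radius 1/5

v1: center (4/7, -1/2), radius 1/35; v2: center (1/2, -1/2), radius 1/56; v3: center (-1/2, 1/2), radius 1/5; v4: center (0, 1/2), radius 1/5


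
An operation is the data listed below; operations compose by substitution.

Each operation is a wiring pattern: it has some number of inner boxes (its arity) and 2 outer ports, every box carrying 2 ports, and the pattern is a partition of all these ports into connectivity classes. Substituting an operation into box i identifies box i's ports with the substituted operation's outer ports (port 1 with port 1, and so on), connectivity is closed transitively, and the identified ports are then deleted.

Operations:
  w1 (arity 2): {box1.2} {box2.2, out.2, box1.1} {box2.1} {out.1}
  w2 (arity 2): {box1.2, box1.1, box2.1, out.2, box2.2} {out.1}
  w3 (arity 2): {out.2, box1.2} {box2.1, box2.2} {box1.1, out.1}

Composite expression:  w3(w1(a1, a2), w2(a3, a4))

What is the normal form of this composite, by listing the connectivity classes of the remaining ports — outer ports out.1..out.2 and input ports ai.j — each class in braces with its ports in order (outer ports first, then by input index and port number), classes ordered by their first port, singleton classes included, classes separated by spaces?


{out.1} {out.2, a1.1, a2.2} {a1.2} {a2.1} {a3.1, a3.2, a4.1, a4.2}

Treat the ports identified at w3 as solder joints: merge, then drop.
stage w1: inputs (a1, a2), connectivity {out.1} {out.2, a1.1, a2.2} {a1.2} {a2.1}, out.j its boundary
stage w2: inputs (a3, a4), connectivity {out.1} {out.2, a3.1, a3.2, a4.1, a4.2}, out.j its boundary
stage w3: inputs (a1, a2, a3, a4), connectivity {out.1} {out.2, a1.1, a2.2} {a1.2} {a2.1} {a3.1, a3.2, a4.1, a4.2}, out.j its boundary


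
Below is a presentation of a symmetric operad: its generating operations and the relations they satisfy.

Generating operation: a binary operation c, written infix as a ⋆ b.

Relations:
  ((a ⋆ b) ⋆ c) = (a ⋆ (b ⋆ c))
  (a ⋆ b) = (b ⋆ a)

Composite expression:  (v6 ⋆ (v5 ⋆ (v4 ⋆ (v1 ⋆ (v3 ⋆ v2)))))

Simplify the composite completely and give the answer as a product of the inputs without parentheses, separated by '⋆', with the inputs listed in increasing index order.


Reordering under c is free, so list the v-inputs canonically.
(v3 ⋆ v2) spells out as v3 ⋆ v2
(v1 ⋆ (v3 ⋆ v2)) spells out as v1 ⋆ v3 ⋆ v2
(v4 ⋆ (v1 ⋆ (v3 ⋆ v2))) spells out as v4 ⋆ v1 ⋆ v3 ⋆ v2
(v5 ⋆ (v4 ⋆ (v1 ⋆ (v3 ⋆ v2)))) spells out as v5 ⋆ v4 ⋆ v1 ⋆ v3 ⋆ v2
(v6 ⋆ (v5 ⋆ (v4 ⋆ (v1 ⋆ (v3 ⋆ v2))))) spells out as v6 ⋆ v5 ⋆ v4 ⋆ v1 ⋆ v3 ⋆ v2
putting the inputs in ascending order: v1 ⋆ v2 ⋆ v3 ⋆ v4 ⋆ v5 ⋆ v6

v1 ⋆ v2 ⋆ v3 ⋆ v4 ⋆ v5 ⋆ v6


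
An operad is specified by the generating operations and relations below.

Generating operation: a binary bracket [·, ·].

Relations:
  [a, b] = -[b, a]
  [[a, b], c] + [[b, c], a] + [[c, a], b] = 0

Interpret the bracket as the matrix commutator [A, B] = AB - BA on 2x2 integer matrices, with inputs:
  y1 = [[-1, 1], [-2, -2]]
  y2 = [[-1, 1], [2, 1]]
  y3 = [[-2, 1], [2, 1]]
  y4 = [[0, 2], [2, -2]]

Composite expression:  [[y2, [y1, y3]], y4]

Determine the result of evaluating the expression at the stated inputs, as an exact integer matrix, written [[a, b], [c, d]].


[y1, y3] = [[4, 4], [4, -4]]
[y2, [y1, y3]] = [[-4, -16], [24, 4]]
[[y2, [y1, y3]], y4] = [[-80, 16], [64, 80]]

[[-80, 16], [64, 80]]


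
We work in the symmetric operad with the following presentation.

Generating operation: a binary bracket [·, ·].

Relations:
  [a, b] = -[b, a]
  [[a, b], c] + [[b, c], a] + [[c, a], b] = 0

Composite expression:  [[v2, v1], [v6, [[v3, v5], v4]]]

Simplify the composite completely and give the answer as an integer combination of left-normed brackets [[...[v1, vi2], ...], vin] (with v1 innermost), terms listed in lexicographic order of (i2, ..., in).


[[[[[v1, v2], v3], v5], v4], v6] - [[[[[v1, v2], v4], v3], v5], v6] + [[[[[v1, v2], v4], v5], v3], v6] - [[[[[v1, v2], v5], v3], v4], v6] - [[[[[v1, v2], v6], v3], v5], v4] + [[[[[v1, v2], v6], v4], v3], v5] - [[[[[v1, v2], v6], v4], v5], v3] + [[[[[v1, v2], v6], v5], v3], v4]

A multilinear Lie element is pinned by v1-initial words (v1 innermost).
Composite bracket: [[v2, v1], [v6, [[v3, v5], v4]]]
Expanding via [a, b] = ab - ba: 32 signed words (2^5 = 32).
Only words starting with v1 matter:
  v1v2v3v5v4v6 appears with sign +1, giving the term +[[[[[v1, v2], v3], v5], v4], v6]
  v1v2v4v3v5v6 appears with sign -1, giving the term -[[[[[v1, v2], v4], v3], v5], v6]
  v1v2v4v5v3v6 appears with sign +1, giving the term +[[[[[v1, v2], v4], v5], v3], v6]
  v1v2v5v3v4v6 appears with sign -1, giving the term -[[[[[v1, v2], v5], v3], v4], v6]
  v1v2v6v3v5v4 appears with sign -1, giving the term -[[[[[v1, v2], v6], v3], v5], v4]
  v1v2v6v4v3v5 appears with sign +1, giving the term +[[[[[v1, v2], v6], v4], v3], v5]
  v1v2v6v4v5v3 appears with sign -1, giving the term -[[[[[v1, v2], v6], v4], v5], v3]
  v1v2v6v5v3v4 appears with sign +1, giving the term +[[[[[v1, v2], v6], v5], v3], v4]


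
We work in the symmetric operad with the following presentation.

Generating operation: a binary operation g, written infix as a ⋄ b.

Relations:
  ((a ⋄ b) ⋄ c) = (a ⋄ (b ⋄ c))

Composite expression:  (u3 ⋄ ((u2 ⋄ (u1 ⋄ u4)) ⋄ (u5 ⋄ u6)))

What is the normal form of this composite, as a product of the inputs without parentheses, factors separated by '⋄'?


All parenthesizations of g agree; list the u-inputs left to right.
(u1 ⋄ u4) spells out as u1 ⋄ u4
(u2 ⋄ (u1 ⋄ u4)) spells out as u2 ⋄ u1 ⋄ u4
(u5 ⋄ u6) spells out as u5 ⋄ u6
((u2 ⋄ (u1 ⋄ u4)) ⋄ (u5 ⋄ u6)) spells out as u2 ⋄ u1 ⋄ u4 ⋄ u5 ⋄ u6
(u3 ⋄ ((u2 ⋄ (u1 ⋄ u4)) ⋄ (u5 ⋄ u6))) spells out as u3 ⋄ u2 ⋄ u1 ⋄ u4 ⋄ u5 ⋄ u6

u3 ⋄ u2 ⋄ u1 ⋄ u4 ⋄ u5 ⋄ u6


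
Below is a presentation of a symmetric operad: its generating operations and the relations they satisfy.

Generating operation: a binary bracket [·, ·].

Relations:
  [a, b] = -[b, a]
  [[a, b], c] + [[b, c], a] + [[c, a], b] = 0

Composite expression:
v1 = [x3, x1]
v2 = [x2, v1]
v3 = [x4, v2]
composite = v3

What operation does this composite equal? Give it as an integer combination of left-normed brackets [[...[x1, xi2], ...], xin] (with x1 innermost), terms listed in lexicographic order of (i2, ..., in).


-[[[x1, x3], x2], x4]


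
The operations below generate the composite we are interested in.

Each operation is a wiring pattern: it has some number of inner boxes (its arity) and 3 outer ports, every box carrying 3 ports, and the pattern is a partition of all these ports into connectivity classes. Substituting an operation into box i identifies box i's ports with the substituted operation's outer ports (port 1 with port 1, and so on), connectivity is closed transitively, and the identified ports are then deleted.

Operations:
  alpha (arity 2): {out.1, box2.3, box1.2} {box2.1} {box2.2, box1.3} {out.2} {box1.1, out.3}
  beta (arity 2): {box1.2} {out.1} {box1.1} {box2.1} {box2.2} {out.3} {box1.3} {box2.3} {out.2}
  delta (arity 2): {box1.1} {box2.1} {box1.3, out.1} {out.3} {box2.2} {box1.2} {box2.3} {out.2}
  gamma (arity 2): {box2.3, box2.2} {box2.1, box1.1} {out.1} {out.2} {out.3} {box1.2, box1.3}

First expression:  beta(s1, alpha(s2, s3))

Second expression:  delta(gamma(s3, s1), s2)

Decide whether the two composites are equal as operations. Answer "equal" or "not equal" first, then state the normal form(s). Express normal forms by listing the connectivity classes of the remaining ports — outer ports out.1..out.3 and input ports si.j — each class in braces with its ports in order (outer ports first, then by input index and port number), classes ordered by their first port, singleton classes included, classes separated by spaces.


Reducing the first expression gives {out.1} {out.2} {out.3} {s1.1} {s1.2} {s1.3} {s2.1} {s2.2, s3.3} {s2.3, s3.2} {s3.1}
Reducing the second expression gives {out.1} {out.2} {out.3} {s1.1, s3.1} {s1.2, s1.3} {s2.1} {s2.2} {s2.3} {s3.2, s3.3}
Different reductions; not equal.

not equal; first: {out.1} {out.2} {out.3} {s1.1} {s1.2} {s1.3} {s2.1} {s2.2, s3.3} {s2.3, s3.2} {s3.1}; second: {out.1} {out.2} {out.3} {s1.1, s3.1} {s1.2, s1.3} {s2.1} {s2.2} {s2.3} {s3.2, s3.3}


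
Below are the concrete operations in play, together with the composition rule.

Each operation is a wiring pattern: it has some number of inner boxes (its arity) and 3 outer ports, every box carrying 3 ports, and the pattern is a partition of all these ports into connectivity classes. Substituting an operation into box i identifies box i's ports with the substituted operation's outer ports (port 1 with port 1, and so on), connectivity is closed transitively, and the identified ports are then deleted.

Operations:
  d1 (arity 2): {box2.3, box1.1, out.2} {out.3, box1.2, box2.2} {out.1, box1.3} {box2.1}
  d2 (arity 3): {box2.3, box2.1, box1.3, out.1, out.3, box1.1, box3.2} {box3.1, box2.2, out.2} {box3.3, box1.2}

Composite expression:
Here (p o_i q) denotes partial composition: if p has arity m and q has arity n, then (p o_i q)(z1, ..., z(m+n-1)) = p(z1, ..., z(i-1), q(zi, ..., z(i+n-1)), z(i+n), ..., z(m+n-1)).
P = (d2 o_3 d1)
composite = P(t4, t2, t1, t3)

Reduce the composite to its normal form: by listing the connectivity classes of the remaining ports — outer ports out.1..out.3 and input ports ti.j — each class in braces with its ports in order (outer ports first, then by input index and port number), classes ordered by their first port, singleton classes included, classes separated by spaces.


{out.1, out.3, t1.1, t2.1, t2.3, t3.3, t4.1, t4.3} {out.2, t1.3, t2.2} {t1.2, t3.2, t4.2} {t3.1}

Treat the ports identified at d2 as solder joints: merge, then drop.
the subtree at d1 composes to {out.1, t1.3} {out.2, t1.1, t3.3} {out.3, t1.2, t3.2} {t3.1} on (t1, t3); out.j = own outer ports
the subtree at d2 composes to {out.1, out.3, t1.1, t2.1, t2.3, t3.3, t4.1, t4.3} {out.2, t1.3, t2.2} {t1.2, t3.2, t4.2} {t3.1} on (t4, t2, t1, t3); out.j = own outer ports


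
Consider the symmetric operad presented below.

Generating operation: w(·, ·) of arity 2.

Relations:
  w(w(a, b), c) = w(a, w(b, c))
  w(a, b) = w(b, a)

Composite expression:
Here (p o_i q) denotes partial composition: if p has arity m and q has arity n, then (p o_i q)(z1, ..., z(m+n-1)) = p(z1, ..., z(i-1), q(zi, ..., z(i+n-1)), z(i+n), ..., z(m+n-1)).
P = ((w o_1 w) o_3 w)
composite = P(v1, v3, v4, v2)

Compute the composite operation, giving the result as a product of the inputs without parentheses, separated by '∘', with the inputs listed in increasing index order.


v1 ∘ v2 ∘ v3 ∘ v4

With w associative and commutative, the v-input set is all that matters.
w(v1, v3) unparenthesizes to v1 ∘ v3
w(v4, v2) unparenthesizes to v4 ∘ v2
w(w(v1, v3), w(v4, v2)) unparenthesizes to v1 ∘ v3 ∘ v4 ∘ v2
commutativity sorts the factors: v1 ∘ v2 ∘ v3 ∘ v4


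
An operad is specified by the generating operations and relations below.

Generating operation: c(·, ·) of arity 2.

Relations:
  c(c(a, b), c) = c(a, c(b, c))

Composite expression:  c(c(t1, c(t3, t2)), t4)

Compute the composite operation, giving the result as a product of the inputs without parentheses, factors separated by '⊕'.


All parenthesizations of c agree; list the t-inputs left to right.
c(t3, t2) collapses to t3 ⊕ t2
c(t1, c(t3, t2)) collapses to t1 ⊕ t3 ⊕ t2
c(c(t1, c(t3, t2)), t4) collapses to t1 ⊕ t3 ⊕ t2 ⊕ t4

t1 ⊕ t3 ⊕ t2 ⊕ t4


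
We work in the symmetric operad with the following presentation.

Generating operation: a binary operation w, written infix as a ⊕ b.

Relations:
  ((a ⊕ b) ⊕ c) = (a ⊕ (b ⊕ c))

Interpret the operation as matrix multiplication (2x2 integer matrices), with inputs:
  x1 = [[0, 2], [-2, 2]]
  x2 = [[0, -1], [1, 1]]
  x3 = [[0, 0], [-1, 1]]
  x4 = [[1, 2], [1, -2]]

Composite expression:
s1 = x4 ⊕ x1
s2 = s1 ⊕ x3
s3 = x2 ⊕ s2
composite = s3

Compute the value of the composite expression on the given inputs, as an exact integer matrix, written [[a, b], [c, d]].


[[-2, 2], [-4, 4]]


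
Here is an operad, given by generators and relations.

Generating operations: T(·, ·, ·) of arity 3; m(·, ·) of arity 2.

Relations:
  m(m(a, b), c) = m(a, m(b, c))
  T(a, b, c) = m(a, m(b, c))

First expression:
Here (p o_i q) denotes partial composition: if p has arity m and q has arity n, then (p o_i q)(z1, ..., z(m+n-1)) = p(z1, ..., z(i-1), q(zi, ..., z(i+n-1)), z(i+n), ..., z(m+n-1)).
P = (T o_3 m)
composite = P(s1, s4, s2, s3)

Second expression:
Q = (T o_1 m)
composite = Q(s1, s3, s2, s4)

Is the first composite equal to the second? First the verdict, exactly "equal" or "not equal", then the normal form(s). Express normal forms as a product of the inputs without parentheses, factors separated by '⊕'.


The first expression, normalized: s1 ⊕ s4 ⊕ s2 ⊕ s3
The second expression, normalized: s1 ⊕ s3 ⊕ s2 ⊕ s4
The normal forms differ: not equal.

not equal: they reduce to s1 ⊕ s4 ⊕ s2 ⊕ s3 and s1 ⊕ s3 ⊕ s2 ⊕ s4


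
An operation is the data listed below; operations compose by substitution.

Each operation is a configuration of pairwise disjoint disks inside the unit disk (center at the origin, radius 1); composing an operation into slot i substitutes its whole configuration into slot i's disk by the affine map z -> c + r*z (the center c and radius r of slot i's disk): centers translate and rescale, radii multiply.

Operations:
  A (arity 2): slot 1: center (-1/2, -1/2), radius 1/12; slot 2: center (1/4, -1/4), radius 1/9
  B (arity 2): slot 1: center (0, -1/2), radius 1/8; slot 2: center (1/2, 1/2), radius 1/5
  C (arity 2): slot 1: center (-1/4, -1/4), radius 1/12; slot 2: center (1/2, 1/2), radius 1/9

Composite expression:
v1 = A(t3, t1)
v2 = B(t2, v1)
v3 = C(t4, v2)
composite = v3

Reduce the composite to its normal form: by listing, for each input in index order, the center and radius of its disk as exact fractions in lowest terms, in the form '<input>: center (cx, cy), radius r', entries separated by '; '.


Each t-disk chains the slot maps above it in C; radii multiply.
t4 passes through 1 substitution, ending at center (-1/4, -1/4), radius 1/12
t2 passes through 2 substitutions, ending at center (1/2, 4/9), radius 1/72
t3 passes through 3 substitutions, ending at center (49/90, 49/90), radius 1/540
t1 passes through 3 substitutions, ending at center (101/180, 11/20), radius 1/405

t1: center (101/180, 11/20), radius 1/405; t2: center (1/2, 4/9), radius 1/72; t3: center (49/90, 49/90), radius 1/540; t4: center (-1/4, -1/4), radius 1/12


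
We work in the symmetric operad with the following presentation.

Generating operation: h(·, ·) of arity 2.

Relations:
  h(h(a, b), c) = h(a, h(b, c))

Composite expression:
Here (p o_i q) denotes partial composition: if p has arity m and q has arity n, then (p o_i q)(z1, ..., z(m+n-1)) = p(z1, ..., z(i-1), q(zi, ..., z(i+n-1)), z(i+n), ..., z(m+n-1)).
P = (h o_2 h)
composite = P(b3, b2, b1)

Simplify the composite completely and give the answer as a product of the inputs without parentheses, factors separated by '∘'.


Key point: h is associative — brackets drop, the b-order remains.
h(b2, b1) flattens to b2 ∘ b1
h(b3, h(b2, b1)) flattens to b3 ∘ b2 ∘ b1

b3 ∘ b2 ∘ b1


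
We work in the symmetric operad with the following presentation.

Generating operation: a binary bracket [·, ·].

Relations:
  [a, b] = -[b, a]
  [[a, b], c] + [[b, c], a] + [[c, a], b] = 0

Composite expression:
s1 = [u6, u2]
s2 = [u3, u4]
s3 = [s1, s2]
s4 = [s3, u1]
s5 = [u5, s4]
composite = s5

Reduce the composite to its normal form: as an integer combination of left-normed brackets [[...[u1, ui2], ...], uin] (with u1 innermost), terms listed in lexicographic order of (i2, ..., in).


-[[[[[u1, u2], u6], u3], u4], u5] + [[[[[u1, u2], u6], u4], u3], u5] + [[[[[u1, u3], u4], u2], u6], u5] - [[[[[u1, u3], u4], u6], u2], u5] - [[[[[u1, u4], u3], u2], u6], u5] + [[[[[u1, u4], u3], u6], u2], u5] + [[[[[u1, u6], u2], u3], u4], u5] - [[[[[u1, u6], u2], u4], u3], u5]


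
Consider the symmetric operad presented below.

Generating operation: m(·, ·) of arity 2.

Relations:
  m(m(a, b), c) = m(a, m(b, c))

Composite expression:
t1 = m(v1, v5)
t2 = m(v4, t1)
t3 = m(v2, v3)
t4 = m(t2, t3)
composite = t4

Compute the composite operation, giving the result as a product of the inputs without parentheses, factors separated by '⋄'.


v4 ⋄ v1 ⋄ v5 ⋄ v2 ⋄ v3

The m-tree's shape is irrelevant; the v-reading-order decides.
m(v1, v5) unparenthesizes to v1 ⋄ v5
m(v4, m(v1, v5)) unparenthesizes to v4 ⋄ v1 ⋄ v5
m(v2, v3) unparenthesizes to v2 ⋄ v3
m(m(v4, m(v1, v5)), m(v2, v3)) unparenthesizes to v4 ⋄ v1 ⋄ v5 ⋄ v2 ⋄ v3


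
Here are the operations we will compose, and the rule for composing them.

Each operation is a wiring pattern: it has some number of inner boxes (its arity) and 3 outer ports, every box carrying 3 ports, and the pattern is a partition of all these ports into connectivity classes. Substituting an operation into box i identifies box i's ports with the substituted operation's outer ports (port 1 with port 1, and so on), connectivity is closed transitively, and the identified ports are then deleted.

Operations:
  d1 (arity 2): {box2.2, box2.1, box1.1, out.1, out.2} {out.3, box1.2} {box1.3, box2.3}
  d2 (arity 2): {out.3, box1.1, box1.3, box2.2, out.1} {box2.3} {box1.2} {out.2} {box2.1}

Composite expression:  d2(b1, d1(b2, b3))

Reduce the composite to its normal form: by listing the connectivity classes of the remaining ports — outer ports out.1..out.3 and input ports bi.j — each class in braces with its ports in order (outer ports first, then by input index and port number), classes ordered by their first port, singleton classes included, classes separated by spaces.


{out.1, out.3, b1.1, b1.3, b2.1, b3.1, b3.2} {out.2} {b1.2} {b2.2} {b2.3, b3.3}


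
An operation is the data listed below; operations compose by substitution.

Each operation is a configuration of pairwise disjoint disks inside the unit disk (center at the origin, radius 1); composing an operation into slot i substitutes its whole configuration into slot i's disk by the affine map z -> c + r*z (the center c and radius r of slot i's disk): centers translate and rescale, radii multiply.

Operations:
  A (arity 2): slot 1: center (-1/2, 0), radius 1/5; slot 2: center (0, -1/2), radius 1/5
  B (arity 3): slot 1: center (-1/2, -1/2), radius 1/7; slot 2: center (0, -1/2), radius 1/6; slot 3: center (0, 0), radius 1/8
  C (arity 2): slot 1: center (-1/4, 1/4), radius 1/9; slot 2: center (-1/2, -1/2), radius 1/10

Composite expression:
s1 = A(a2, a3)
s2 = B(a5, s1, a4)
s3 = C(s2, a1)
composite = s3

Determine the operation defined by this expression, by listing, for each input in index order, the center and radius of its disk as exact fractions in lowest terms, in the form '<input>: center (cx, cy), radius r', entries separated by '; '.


Follow each a-input down from C: c' goes to c + r*c', radius to r*r'.
tracing a5 down its 2-map path: center (-11/36, 7/36), radius 1/63
tracing a2 down its 3-map path: center (-7/27, 7/36), radius 1/270
tracing a3 down its 3-map path: center (-1/4, 5/27), radius 1/270
tracing a4 down its 2-map path: center (-1/4, 1/4), radius 1/72
tracing a1 down its 1-map path: center (-1/2, -1/2), radius 1/10

a1: center (-1/2, -1/2), radius 1/10; a2: center (-7/27, 7/36), radius 1/270; a3: center (-1/4, 5/27), radius 1/270; a4: center (-1/4, 1/4), radius 1/72; a5: center (-11/36, 7/36), radius 1/63


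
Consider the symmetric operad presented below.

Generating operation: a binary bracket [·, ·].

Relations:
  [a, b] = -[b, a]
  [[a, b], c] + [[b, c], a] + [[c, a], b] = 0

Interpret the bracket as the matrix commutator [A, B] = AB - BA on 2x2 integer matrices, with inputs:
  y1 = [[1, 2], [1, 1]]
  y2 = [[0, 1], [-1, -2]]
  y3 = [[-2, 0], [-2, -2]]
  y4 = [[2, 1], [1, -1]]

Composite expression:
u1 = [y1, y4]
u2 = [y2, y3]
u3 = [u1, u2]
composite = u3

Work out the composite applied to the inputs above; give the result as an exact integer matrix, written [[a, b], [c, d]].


[[-24, -24], [-20, 24]]

[y1, y4] = [[1, -6], [3, -1]]
[y2, y3] = [[-2, 0], [4, 2]]
[[y1, y4], [y2, y3]] = [[-24, -24], [-20, 24]]


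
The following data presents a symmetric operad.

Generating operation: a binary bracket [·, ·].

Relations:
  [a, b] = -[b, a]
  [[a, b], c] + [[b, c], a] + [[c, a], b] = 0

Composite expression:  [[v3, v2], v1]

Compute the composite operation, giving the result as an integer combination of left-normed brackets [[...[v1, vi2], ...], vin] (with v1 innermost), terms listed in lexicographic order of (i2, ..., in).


[[v1, v2], v3] - [[v1, v3], v2]

Left-normed coefficients sit on the v1-initial expansion words.
Composite bracket: [[v3, v2], v1]
Applying ab - ba throughout gives 4 signed words (2^2 = 4).
The v1-initial words carry the normal form:
  the word v1v2v3 carries sign +1 and contributes +[[v1, v2], v3]
  the word v1v3v2 carries sign -1 and contributes -[[v1, v3], v2]


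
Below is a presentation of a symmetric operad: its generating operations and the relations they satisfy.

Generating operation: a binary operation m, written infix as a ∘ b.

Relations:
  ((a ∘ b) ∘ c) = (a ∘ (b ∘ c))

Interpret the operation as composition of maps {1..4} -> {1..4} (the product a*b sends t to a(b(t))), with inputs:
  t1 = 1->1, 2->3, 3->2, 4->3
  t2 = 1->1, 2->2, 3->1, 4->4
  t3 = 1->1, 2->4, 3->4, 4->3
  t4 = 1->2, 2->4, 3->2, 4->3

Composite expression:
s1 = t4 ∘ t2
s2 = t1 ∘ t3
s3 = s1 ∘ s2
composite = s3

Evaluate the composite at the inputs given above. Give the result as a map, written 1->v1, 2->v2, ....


1->2, 2->2, 3->2, 4->4

(t4 ∘ t2) = 1->2, 2->4, 3->2, 4->3
(t1 ∘ t3) = 1->1, 2->3, 3->3, 4->2
((t4 ∘ t2) ∘ (t1 ∘ t3)) = 1->2, 2->2, 3->2, 4->4


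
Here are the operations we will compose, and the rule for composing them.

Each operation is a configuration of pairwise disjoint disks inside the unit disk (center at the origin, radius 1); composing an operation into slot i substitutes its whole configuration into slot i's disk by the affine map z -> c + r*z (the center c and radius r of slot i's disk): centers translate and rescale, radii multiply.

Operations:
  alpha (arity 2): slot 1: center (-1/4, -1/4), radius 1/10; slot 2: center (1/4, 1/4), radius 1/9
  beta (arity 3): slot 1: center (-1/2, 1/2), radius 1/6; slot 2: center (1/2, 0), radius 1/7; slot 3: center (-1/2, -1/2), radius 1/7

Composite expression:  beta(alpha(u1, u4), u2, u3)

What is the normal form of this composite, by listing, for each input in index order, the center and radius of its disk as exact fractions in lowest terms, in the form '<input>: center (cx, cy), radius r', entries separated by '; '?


u1: center (-13/24, 11/24), radius 1/60; u2: center (1/2, 0), radius 1/7; u3: center (-1/2, -1/2), radius 1/7; u4: center (-11/24, 13/24), radius 1/54


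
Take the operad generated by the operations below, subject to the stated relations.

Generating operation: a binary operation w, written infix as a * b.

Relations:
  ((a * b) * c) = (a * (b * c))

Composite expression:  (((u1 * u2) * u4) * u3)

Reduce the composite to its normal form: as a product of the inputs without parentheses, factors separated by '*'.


u1 * u2 * u4 * u3

Key point: w is associative — brackets drop, the u-order remains.
(u1 * u2) flattens to u1 * u2
((u1 * u2) * u4) flattens to u1 * u2 * u4
(((u1 * u2) * u4) * u3) flattens to u1 * u2 * u4 * u3


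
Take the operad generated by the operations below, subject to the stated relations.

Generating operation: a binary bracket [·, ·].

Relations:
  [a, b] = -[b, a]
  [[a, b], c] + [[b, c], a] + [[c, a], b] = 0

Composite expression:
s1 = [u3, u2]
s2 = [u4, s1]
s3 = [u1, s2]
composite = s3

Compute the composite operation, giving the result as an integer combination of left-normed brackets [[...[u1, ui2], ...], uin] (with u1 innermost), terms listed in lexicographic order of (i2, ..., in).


[[[u1, u2], u3], u4] - [[[u1, u3], u2], u4] - [[[u1, u4], u2], u3] + [[[u1, u4], u3], u2]

A multilinear Lie element is pinned by u1-initial words (u1 innermost).
Composite bracket: [u1, [u4, [u3, u2]]]
Each bracket splits as ab - ba, giving 8 signed words (2^3 = 8).
Keep just the words that open with u1:
  word u1u2u3u4 has sign +1, contributing +[[[u1, u2], u3], u4]
  word u1u3u2u4 has sign -1, contributing -[[[u1, u3], u2], u4]
  word u1u4u2u3 has sign -1, contributing -[[[u1, u4], u2], u3]
  word u1u4u3u2 has sign +1, contributing +[[[u1, u4], u3], u2]


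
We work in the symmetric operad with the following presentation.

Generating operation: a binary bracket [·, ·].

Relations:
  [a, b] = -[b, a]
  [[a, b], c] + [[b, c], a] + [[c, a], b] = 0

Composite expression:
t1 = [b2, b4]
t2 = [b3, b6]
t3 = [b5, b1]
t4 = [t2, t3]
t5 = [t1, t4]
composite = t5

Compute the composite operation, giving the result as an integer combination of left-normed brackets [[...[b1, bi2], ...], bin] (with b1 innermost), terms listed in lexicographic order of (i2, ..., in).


-[[[[[b1, b5], b3], b6], b2], b4] + [[[[[b1, b5], b3], b6], b4], b2] + [[[[[b1, b5], b6], b3], b2], b4] - [[[[[b1, b5], b6], b3], b4], b2]

Skip Jacobi rewriting: expand, keep b1-initial words, read off terms.
Composite bracket: [[b2, b4], [[b3, b6], [b5, b1]]]
Applying ab - ba throughout gives 32 signed words (2^5 = 32).
Only words starting with b1 matter:
  b1b5b3b6b2b4 (sign -1) contributes -[[[[[b1, b5], b3], b6], b2], b4]
  b1b5b3b6b4b2 (sign +1) contributes +[[[[[b1, b5], b3], b6], b4], b2]
  b1b5b6b3b2b4 (sign +1) contributes +[[[[[b1, b5], b6], b3], b2], b4]
  b1b5b6b3b4b2 (sign -1) contributes -[[[[[b1, b5], b6], b3], b4], b2]


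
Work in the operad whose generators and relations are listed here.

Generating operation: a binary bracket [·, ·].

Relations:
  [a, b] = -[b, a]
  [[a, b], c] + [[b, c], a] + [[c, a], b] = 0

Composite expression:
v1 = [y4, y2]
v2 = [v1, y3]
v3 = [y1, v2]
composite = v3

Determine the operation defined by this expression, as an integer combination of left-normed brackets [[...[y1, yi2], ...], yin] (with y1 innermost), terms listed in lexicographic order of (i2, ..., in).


-[[[y1, y2], y4], y3] + [[[y1, y3], y2], y4] - [[[y1, y3], y4], y2] + [[[y1, y4], y2], y3]

Expand each bracket as ab - ba; the y1-initial words give the coefficients.
Composite bracket: [y1, [[y4, y2], y3]]
Full expansion: 8 signed words from ab - ba (2^3 = 8).
Keep just the words that open with y1:
  from y1y2y4y3, sign -1: term -[[[y1, y2], y4], y3]
  from y1y3y2y4, sign +1: term +[[[y1, y3], y2], y4]
  from y1y3y4y2, sign -1: term -[[[y1, y3], y4], y2]
  from y1y4y2y3, sign +1: term +[[[y1, y4], y2], y3]


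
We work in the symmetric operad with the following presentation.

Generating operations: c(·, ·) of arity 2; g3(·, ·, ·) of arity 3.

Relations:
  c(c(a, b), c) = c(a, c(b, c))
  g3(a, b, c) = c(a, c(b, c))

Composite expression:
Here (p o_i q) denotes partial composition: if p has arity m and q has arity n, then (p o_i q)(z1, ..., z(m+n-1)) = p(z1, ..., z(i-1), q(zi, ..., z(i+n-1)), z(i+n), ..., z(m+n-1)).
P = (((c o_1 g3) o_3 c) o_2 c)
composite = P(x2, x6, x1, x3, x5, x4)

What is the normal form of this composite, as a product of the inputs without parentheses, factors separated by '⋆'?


The c-tree's shape is irrelevant; the x-reading-order decides.
c(x6, x1) reduces to x6 ⋆ x1
c(x3, x5) reduces to x3 ⋆ x5
g3(x2, c(x6, x1), c(x3, x5)) reduces to x2 ⋆ x6 ⋆ x1 ⋆ x3 ⋆ x5
c(g3(x2, c(x6, x1), c(x3, x5)), x4) reduces to x2 ⋆ x6 ⋆ x1 ⋆ x3 ⋆ x5 ⋆ x4

x2 ⋆ x6 ⋆ x1 ⋆ x3 ⋆ x5 ⋆ x4


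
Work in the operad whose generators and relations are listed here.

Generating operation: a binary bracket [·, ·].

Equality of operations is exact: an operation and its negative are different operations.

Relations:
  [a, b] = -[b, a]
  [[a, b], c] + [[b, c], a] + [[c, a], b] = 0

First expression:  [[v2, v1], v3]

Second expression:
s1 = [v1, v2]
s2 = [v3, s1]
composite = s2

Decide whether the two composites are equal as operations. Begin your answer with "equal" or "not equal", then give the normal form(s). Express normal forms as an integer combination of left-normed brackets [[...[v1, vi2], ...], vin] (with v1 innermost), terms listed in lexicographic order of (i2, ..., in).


equal; the common form is -[[v1, v2], v3]

The first expression, normalized: -[[v1, v2], v3]
The second expression, normalized: -[[v1, v2], v3]
The forms coincide; equal.


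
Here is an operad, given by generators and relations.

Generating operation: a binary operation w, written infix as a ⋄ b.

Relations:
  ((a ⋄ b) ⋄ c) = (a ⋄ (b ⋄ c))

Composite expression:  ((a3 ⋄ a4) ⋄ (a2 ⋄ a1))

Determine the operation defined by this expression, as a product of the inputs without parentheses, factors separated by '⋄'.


a3 ⋄ a4 ⋄ a2 ⋄ a1

Under associativity of w, the answer is the a's in reading order.
(a3 ⋄ a4) reduces to a3 ⋄ a4
(a2 ⋄ a1) reduces to a2 ⋄ a1
((a3 ⋄ a4) ⋄ (a2 ⋄ a1)) reduces to a3 ⋄ a4 ⋄ a2 ⋄ a1


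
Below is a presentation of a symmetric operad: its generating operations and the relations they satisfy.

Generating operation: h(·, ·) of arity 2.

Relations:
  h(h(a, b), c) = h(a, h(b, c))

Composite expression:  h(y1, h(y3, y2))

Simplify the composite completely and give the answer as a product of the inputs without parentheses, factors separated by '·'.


The h-tree's shape is irrelevant; the y-reading-order decides.
h(y3, y2) reduces to y3 · y2
h(y1, h(y3, y2)) reduces to y1 · y3 · y2

y1 · y3 · y2


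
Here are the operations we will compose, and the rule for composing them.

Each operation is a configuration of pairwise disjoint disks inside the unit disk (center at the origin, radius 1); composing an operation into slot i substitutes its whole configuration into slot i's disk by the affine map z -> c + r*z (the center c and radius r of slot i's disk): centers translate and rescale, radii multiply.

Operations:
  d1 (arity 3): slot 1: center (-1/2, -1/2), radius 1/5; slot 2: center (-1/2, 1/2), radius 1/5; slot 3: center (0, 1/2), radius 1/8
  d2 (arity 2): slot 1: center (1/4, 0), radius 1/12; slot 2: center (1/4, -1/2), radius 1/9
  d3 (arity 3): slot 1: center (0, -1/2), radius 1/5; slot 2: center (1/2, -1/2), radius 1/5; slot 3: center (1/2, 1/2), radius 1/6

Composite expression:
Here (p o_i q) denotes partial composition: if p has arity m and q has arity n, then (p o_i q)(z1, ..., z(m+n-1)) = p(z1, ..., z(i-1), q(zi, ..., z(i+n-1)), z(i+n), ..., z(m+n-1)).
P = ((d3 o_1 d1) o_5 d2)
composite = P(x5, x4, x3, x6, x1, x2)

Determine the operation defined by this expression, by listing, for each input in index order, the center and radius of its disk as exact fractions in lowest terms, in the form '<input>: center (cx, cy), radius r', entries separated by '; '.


x1: center (13/24, 1/2), radius 1/72; x2: center (13/24, 5/12), radius 1/54; x3: center (0, -2/5), radius 1/40; x4: center (-1/10, -2/5), radius 1/25; x5: center (-1/10, -3/5), radius 1/25; x6: center (1/2, -1/2), radius 1/5

Follow each x-input down from d3: c' goes to c + r*c', radius to r*r'.
input x5: applying the 2 nested substitutions gives center (-1/10, -3/5), radius 1/25
input x4: applying the 2 nested substitutions gives center (-1/10, -2/5), radius 1/25
input x3: applying the 2 nested substitutions gives center (0, -2/5), radius 1/40
input x6: applying the 1 nested substitution gives center (1/2, -1/2), radius 1/5
input x1: applying the 2 nested substitutions gives center (13/24, 1/2), radius 1/72
input x2: applying the 2 nested substitutions gives center (13/24, 5/12), radius 1/54


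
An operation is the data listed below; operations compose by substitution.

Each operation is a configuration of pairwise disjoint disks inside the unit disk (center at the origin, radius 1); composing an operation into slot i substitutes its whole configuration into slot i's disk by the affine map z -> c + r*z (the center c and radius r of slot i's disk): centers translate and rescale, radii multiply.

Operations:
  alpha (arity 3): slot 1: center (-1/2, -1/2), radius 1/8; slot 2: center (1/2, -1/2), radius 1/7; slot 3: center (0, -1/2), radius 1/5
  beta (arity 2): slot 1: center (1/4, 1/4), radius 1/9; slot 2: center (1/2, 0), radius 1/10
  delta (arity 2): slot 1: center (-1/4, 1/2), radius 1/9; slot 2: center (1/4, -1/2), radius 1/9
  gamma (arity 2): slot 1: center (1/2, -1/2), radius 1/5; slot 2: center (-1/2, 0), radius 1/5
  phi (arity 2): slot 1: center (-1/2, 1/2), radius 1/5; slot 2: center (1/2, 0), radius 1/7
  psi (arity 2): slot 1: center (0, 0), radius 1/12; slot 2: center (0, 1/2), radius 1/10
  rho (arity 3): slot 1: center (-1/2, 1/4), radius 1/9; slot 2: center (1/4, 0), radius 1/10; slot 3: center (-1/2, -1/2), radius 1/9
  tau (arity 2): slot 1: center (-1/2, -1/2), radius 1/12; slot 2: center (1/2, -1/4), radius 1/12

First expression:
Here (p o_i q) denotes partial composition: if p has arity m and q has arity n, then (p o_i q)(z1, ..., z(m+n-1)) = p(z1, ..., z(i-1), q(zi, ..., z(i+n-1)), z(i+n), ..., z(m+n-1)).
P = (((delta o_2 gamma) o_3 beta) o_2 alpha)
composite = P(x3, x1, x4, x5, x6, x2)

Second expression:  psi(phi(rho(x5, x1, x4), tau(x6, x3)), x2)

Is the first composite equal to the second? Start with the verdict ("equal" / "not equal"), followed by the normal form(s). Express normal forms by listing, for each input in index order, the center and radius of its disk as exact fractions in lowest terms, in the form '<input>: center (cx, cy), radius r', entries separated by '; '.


not equal; first: x1: center (53/180, -17/30), radius 1/360; x2: center (37/180, -1/2), radius 1/450; x3: center (-1/4, 1/2), radius 1/9; x4: center (19/60, -17/30), radius 1/315; x5: center (11/36, -17/30), radius 1/225; x6: center (1/5, -89/180), radius 1/405; second: x1: center (-3/80, 1/24), radius 1/600; x2: center (0, 1/2), radius 1/10; x3: center (1/21, -1/336), radius 1/1008; x4: center (-1/20, 1/30), radius 1/540; x5: center (-1/20, 11/240), radius 1/540; x6: center (1/28, -1/168), radius 1/1008

The first composite normalizes to x1: center (53/180, -17/30), radius 1/360; x2: center (37/180, -1/2), radius 1/450; x3: center (-1/4, 1/2), radius 1/9; x4: center (19/60, -17/30), radius 1/315; x5: center (11/36, -17/30), radius 1/225; x6: center (1/5, -89/180), radius 1/405
The second composite normalizes to x1: center (-3/80, 1/24), radius 1/600; x2: center (0, 1/2), radius 1/10; x3: center (1/21, -1/336), radius 1/1008; x4: center (-1/20, 1/30), radius 1/540; x5: center (-1/20, 11/240), radius 1/540; x6: center (1/28, -1/168), radius 1/1008
The normal forms differ: not equal.
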